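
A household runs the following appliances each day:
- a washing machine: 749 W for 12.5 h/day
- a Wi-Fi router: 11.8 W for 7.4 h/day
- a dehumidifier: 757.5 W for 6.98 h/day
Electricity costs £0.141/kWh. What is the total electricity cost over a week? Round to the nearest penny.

washing machine: 749 W × 12.5 h × 7 d = 65,538 Wh = 65.54 kWh
Wi-Fi router: 11.8 W × 7.4 h × 7 d = 611 Wh = 0.6112 kWh
dehumidifier: 757.5 W × 6.98 h × 7 d = 37,011 Wh = 37.01 kWh
Total energy = 65.54 + 0.6112 + 37.01 = 103.2 kWh
Cost = 103.2 kWh × £0.141 = £14.55

£14.55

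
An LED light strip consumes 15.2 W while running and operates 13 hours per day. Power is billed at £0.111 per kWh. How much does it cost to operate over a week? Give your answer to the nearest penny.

Energy = 15.2 W × 13 h/day × 7 days = 1,383 Wh = 1.383 kWh
Cost = 1.383 kWh × £0.111/kWh = £0.15

£0.15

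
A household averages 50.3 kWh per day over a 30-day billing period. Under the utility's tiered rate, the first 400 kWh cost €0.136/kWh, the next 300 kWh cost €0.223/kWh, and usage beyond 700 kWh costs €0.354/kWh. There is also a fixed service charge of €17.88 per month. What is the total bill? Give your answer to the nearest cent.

€425.57

Usage = 50.3 kWh/day × 30 days = 1509 kWh
First 400 kWh × €0.136 = €54.40
Next 300 kWh × €0.223 = €66.90
Remaining 809 kWh × €0.354 = €286.39
Energy charge = €407.69; + service €17.88 = €425.57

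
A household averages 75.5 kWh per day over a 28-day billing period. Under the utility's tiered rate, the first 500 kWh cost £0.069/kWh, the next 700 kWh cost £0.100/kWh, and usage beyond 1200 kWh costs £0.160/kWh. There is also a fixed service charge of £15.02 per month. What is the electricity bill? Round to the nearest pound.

£266

Usage = 75.5 kWh/day × 28 days = 2114 kWh
First 500 kWh × £0.069 = £34.50
Next 700 kWh × £0.100 = £70.00
Remaining 914 kWh × £0.160 = £146.24
Energy charge = £250.74; + service £15.02 = £265.76 ≈ £266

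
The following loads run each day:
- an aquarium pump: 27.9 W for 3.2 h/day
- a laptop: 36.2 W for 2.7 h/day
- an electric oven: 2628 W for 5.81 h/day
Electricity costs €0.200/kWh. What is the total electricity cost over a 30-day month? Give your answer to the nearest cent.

€92.73

aquarium pump: 27.9 W × 3.2 h × 30 d = 2,678 Wh = 2.678 kWh
laptop: 36.2 W × 2.7 h × 30 d = 2,932 Wh = 2.932 kWh
electric oven: 2628 W × 5.81 h × 30 d = 458,060 Wh = 458.1 kWh
Total energy = 2.678 + 2.932 + 458.1 = 463.7 kWh
Cost = 463.7 kWh × €0.200 = €92.73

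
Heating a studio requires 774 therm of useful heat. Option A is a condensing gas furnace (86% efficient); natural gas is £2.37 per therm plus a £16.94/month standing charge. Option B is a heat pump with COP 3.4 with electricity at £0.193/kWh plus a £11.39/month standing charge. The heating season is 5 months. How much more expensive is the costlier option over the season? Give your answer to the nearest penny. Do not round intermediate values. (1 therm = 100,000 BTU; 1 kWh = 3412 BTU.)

Heat load = 774 therm × 100,000 = 77,400,000 BTU
Gas: input = 77,400,000 / 0.86 = 90,000,000 BTU = 900 therm → 900 × £2.37 = £2,133.00; + 5 × £16.94 standing = £2,217.70
Heat pump: 77,400,000 BTU / 3412 = 22,680 kWh heat; / 3.4 = 6,672 kWh in → × £0.193 = £1,287.69; + 5 × £11.39 standing = £1,344.64
Difference = |£2,217.70 − £1,344.64| = £873.06

£873.06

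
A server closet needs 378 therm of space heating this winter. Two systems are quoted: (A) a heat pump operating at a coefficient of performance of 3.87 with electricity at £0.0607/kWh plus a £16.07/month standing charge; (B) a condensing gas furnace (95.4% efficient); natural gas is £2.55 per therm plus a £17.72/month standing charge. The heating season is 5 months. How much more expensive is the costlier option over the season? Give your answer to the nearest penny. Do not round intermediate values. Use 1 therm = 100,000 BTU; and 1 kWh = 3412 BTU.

£844.86

Heat load = 378 therm × 100,000 = 37,800,000 BTU
Gas: input = 37,800,000 / 0.954 = 39,622,642 BTU = 396.2 therm → 396.2 × £2.55 = £1,010.38; + 5 × £17.72 standing = £1,098.98
Heat pump: 37,800,000 BTU / 3412 = 11,080 kWh heat; / 3.87 = 2,863 kWh in → × £0.0607 = £173.76; + 5 × £16.07 standing = £254.11
Difference = |£1,098.98 − £254.11| = £844.86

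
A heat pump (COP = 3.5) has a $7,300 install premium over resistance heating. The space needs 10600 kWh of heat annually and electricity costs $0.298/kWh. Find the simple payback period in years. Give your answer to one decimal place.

3.2 years

Resistance: 10600 kWh × $0.298 = $3,158.80/yr
Heat pump: 10600 / 3.5 = 3029 kWh in → × $0.298 = $902.51/yr
Annual savings = $2,256.29
Payback = $7,300 / $2,256.29 = 3.24 years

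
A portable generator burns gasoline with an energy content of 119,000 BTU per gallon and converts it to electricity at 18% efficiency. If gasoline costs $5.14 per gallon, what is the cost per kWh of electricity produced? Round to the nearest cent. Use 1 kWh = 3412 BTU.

Electrical output per gallon = 119,000 BTU × 0.18 / 3412 BTU/kWh = 6.278 kWh
Cost per kWh = $5.14 / 6.278 kWh = $0.819

$0.82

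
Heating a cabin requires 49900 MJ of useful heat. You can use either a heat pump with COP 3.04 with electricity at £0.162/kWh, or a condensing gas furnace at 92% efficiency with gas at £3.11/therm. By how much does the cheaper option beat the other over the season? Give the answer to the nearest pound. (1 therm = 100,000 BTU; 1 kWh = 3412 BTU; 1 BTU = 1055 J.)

£860

Heat load = 49900 MJ = 49,900,000,000 J / 1055 = 47,298,578 BTU
Gas: input = 47,298,578 / 0.92 = 51,411,498 BTU = 514.1 therm → 514.1 × £3.11 = £1,598.90
Heat pump: 47,298,578 BTU / 3412 = 13,860 kWh heat; / 3.04 = 4,560 kWh in → × £0.162 = £738.72
Difference = |£1,598.90 − £738.72| = £860.18 ≈ £860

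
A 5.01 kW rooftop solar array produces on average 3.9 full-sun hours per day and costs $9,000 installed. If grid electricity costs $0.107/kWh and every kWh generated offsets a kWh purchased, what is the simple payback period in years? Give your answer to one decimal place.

Daily generation = 5.01 kW × 3.9 h = 19.54 kWh
Annual generation = 19.54 × 365 = 7131.7 kWh
Annual savings = 7131.7 × $0.107 = $763.10
Payback = $9,000 / $763.10 = 11.8 years

11.8 years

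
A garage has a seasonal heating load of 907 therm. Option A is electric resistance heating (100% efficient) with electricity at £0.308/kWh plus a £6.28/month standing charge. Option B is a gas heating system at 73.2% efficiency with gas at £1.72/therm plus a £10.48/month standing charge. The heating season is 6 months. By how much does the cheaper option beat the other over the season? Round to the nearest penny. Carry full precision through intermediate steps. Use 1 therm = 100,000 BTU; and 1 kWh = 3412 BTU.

£6031.05

Heat load = 907 therm × 100,000 = 90,700,000 BTU
Gas: input = 90,700,000 / 0.732 = 123,907,104 BTU = 1,239 therm → 1,239 × £1.72 = £2,131.20; + 6 × £10.48 standing = £2,194.08
Electric: 90,700,000 BTU / 3412 = 26,580 kWh → × £0.308 = £8,187.46; + 6 × £6.28 standing = £8,225.14
Difference = |£2,194.08 − £8,225.14| = £6,031.05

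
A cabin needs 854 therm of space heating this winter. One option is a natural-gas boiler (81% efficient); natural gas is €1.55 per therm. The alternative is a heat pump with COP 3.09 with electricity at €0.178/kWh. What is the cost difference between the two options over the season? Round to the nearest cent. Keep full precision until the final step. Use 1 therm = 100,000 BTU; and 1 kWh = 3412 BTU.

Heat load = 854 therm × 100,000 = 85,400,000 BTU
Gas: input = 85,400,000 / 0.81 = 105,432,099 BTU = 1,054 therm → 1,054 × €1.55 = €1,634.20
Heat pump: 85,400,000 BTU / 3412 = 25,030 kWh heat; / 3.09 = 8,100 kWh in → × €0.178 = €1,441.82
Difference = |€1,634.20 − €1,441.82| = €192.38

€192.38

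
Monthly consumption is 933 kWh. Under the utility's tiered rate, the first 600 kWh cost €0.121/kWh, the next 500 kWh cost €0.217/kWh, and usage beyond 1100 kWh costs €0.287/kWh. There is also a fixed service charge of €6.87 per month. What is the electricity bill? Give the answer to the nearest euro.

€152

First 600 kWh × €0.121 = €72.60
Next 333 kWh × €0.217 = €72.26
Remaining tier: 0 kWh (not reached)
Energy charge = €144.86; + service €6.87 = €151.73 ≈ €152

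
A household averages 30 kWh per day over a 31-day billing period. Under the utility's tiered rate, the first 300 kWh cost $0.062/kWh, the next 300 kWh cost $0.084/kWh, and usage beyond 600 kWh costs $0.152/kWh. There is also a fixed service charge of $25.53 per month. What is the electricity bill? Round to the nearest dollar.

Usage = 30 kWh/day × 31 days = 930 kWh
First 300 kWh × $0.062 = $18.60
Next 300 kWh × $0.084 = $25.20
Remaining 330 kWh × $0.152 = $50.16
Energy charge = $93.96; + service $25.53 = $119.49 ≈ $119

$119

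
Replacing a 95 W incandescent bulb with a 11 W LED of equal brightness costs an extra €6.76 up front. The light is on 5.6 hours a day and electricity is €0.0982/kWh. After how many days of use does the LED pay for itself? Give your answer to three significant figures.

Power saved = 95 − 11 = 84 W
Daily energy saved = 84 W × 5.6 h = 470.4 Wh = 0.4704 kWh
Daily savings = 0.4704 × €0.0982 = €0.0462
Payback = €6.76 / €0.0462 per day = 146.3 days

146 days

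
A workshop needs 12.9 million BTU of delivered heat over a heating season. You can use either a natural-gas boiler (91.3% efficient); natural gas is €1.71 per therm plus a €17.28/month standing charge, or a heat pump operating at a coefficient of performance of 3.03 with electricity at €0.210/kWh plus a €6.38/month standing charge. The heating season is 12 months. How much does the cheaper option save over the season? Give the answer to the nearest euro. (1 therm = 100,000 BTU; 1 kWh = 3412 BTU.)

€110

Heat load = 12.9 × 10⁶ BTU = 12,900,000 BTU
Gas: input = 12,900,000 / 0.913 = 14,129,244 BTU = 141.3 therm → 141.3 × €1.71 = €241.61; + 12 × €17.28 standing = €448.97
Heat pump: 12,900,000 BTU / 3412 = 3,781 kWh heat; / 3.03 = 1,248 kWh in → × €0.210 = €262.03; + 12 × €6.38 standing = €338.59
Difference = |€448.97 − €338.59| = €110.38 ≈ €110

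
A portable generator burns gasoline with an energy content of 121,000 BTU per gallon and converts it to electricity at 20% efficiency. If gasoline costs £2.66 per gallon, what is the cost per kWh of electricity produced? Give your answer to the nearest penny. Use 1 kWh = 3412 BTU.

£0.38

Electrical output per gallon = 121,000 BTU × 0.20 / 3412 BTU/kWh = 7.093 kWh
Cost per kWh = £2.66 / 7.093 kWh = £0.375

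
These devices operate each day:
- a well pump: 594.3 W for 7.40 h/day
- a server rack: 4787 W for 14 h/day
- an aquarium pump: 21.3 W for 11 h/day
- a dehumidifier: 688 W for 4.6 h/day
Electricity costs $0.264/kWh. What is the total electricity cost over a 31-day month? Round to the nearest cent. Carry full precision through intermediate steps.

$612.29

well pump: 594.3 W × 7.40 h × 31 d = 136,332 Wh = 136.3 kWh
server rack: 4787 W × 14 h × 31 d = 2,077,558 Wh = 2,078 kWh
aquarium pump: 21.3 W × 11 h × 31 d = 7,263 Wh = 7.263 kWh
dehumidifier: 688 W × 4.6 h × 31 d = 98,109 Wh = 98.11 kWh
Total energy = 136.3 + 2,078 + 7.263 + 98.11 = 2,319 kWh
Cost = 2,319 kWh × $0.264 = $612.29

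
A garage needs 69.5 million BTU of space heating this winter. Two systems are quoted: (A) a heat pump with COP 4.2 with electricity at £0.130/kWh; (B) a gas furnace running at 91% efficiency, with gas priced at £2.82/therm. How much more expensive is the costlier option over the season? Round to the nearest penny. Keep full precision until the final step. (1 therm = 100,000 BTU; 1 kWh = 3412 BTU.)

£1523.26

Heat load = 69.5 × 10⁶ BTU = 69,500,000 BTU
Gas: input = 69,500,000 / 0.91 = 76,373,626 BTU = 763.7 therm → 763.7 × £2.82 = £2,153.74
Heat pump: 69,500,000 BTU / 3412 = 20,370 kWh heat; / 4.2 = 4,850 kWh in → × £0.130 = £630.48
Difference = |£2,153.74 − £630.48| = £1,523.26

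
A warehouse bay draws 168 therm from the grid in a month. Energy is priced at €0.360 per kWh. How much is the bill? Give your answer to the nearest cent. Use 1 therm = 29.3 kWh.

168 therm × (29.3 kWh/therm) = 4,922 kWh
Cost = 4,922 kWh × €0.360/kWh = €1,772.06

€1772.06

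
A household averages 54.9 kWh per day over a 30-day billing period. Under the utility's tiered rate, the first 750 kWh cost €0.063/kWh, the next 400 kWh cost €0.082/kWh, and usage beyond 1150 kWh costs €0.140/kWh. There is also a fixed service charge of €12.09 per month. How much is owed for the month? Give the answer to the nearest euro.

Usage = 54.9 kWh/day × 30 days = 1647 kWh
First 750 kWh × €0.063 = €47.25
Next 400 kWh × €0.082 = €32.80
Remaining 497 kWh × €0.140 = €69.58
Energy charge = €149.63; + service €12.09 = €161.72 ≈ €162

€162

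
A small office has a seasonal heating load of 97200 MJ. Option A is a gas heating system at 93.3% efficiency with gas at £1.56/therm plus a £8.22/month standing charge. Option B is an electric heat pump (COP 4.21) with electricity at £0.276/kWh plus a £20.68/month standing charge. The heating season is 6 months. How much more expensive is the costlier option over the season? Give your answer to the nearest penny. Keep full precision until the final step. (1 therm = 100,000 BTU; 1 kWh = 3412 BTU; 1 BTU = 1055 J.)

Heat load = 97200 MJ = 97,200,000,000 J / 1055 = 92,132,701 BTU
Gas: input = 92,132,701 / 0.933 = 98,748,876 BTU = 987.5 therm → 987.5 × £1.56 = £1,540.48; + 6 × £8.22 standing = £1,589.80
Heat pump: 92,132,701 BTU / 3412 = 27,000 kWh heat; / 4.21 = 6,414 kWh in → × £0.276 = £1,770.24; + 6 × £20.68 standing = £1,894.32
Difference = |£1,589.80 − £1,894.32| = £304.52

£304.52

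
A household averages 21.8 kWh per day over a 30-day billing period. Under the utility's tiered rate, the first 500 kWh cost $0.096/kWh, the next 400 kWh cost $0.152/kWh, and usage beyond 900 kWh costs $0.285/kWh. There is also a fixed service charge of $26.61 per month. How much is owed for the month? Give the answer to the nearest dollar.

Usage = 21.8 kWh/day × 30 days = 654 kWh
First 500 kWh × $0.096 = $48.00
Next 154 kWh × $0.152 = $23.41
Remaining tier: 0 kWh (not reached)
Energy charge = $71.41; + service $26.61 = $98.02 ≈ $98

$98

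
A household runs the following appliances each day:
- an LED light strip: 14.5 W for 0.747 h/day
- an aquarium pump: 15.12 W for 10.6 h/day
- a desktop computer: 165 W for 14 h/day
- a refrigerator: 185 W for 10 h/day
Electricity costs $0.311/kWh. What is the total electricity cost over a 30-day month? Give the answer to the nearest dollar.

$40

LED light strip: 14.5 W × 0.747 h × 30 d = 325 Wh = 0.3249 kWh
aquarium pump: 15.12 W × 10.6 h × 30 d = 4,808 Wh = 4.808 kWh
desktop computer: 165 W × 14 h × 30 d = 69,300 Wh = 69.3 kWh
refrigerator: 185 W × 10 h × 30 d = 55,500 Wh = 55.5 kWh
Total energy = 0.3249 + 4.808 + 69.3 + 55.5 = 129.9 kWh
Cost = 129.9 kWh × $0.311 = $40.41 ≈ $40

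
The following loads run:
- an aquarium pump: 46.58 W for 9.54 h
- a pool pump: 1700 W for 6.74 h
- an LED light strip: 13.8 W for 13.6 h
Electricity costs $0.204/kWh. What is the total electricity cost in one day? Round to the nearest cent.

$2.47

aquarium pump: 46.58 W × 9.54 h = 444 Wh = 0.4444 kWh
pool pump: 1700 W × 6.74 h = 11,458 Wh = 11.46 kWh
LED light strip: 13.8 W × 13.6 h = 188 Wh = 0.1877 kWh
Total energy = 0.4444 + 11.46 + 0.1877 = 12.09 kWh
Cost = 12.09 kWh × $0.204 = $2.47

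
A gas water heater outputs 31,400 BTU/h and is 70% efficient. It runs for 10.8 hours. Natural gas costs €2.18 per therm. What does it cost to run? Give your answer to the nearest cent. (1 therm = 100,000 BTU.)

€10.56

Heat delivered = 31,400 BTU/h × 10.8 h = 339,120 BTU
Gas input = 339,120 / 0.700 = 484,457 BTU
= 484,457 / 100,000 = 4.845 therm
Cost = 4.845 × €2.18/therm = €10.56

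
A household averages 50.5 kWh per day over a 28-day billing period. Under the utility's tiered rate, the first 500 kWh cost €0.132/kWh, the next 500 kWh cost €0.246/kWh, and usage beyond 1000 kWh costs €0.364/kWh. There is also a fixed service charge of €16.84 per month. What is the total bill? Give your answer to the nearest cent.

Usage = 50.5 kWh/day × 28 days = 1414 kWh
First 500 kWh × €0.132 = €66.00
Next 500 kWh × €0.246 = €123.00
Remaining 414 kWh × €0.364 = €150.70
Energy charge = €339.70; + service €16.84 = €356.54

€356.54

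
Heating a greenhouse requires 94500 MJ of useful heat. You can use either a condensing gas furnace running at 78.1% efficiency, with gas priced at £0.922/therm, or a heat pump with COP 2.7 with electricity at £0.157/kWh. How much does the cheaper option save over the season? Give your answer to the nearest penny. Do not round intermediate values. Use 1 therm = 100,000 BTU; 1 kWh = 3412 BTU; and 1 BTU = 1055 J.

Heat load = 94500 MJ = 94,500,000,000 J / 1055 = 89,573,460 BTU
Gas: input = 89,573,460 / 0.781 = 114,690,729 BTU = 1,147 therm → 1,147 × £0.922 = £1,057.45
Heat pump: 89,573,460 BTU / 3412 = 26,250 kWh heat; / 2.7 = 9,723 kWh in → × £0.157 = £1,526.53
Difference = |£1,057.45 − £1,526.53| = £469.08

£469.08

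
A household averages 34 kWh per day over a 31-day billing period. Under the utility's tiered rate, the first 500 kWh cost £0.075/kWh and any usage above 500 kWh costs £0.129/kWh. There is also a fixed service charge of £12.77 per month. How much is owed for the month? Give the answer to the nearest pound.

Usage = 34 kWh/day × 31 days = 1054 kWh
First 500 kWh × £0.075 = £37.50
Remaining 554 kWh × £0.129 = £71.47
Energy charge = £108.97; + service £12.77 = £121.74 ≈ £122

£122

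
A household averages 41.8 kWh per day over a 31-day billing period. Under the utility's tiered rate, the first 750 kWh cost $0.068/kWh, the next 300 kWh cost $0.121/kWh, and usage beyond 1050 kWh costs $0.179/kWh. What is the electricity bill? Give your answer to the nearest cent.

Usage = 41.8 kWh/day × 31 days = 1295.8 kWh
First 750 kWh × $0.068 = $51.00
Next 300 kWh × $0.121 = $36.30
Remaining 245.8 kWh × $0.179 = $44.00
Total = $131.30

$131.30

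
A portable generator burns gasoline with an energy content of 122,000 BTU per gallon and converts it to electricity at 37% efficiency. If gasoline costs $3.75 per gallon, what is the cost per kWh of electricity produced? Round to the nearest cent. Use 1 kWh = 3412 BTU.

Electrical output per gallon = 122,000 BTU × 0.37 / 3412 BTU/kWh = 13.23 kWh
Cost per kWh = $3.75 / 13.23 kWh = $0.283

$0.28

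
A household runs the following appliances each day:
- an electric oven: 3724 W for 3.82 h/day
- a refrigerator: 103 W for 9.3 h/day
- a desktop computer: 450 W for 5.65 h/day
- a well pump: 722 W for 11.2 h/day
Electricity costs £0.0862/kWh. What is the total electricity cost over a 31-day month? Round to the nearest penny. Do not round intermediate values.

electric oven: 3724 W × 3.82 h × 31 d = 440,996 Wh = 441 kWh
refrigerator: 103 W × 9.3 h × 31 d = 29,695 Wh = 29.69 kWh
desktop computer: 450 W × 5.65 h × 31 d = 78,818 Wh = 78.82 kWh
well pump: 722 W × 11.2 h × 31 d = 250,678 Wh = 250.7 kWh
Total energy = 441 + 29.69 + 78.82 + 250.7 = 800.2 kWh
Cost = 800.2 kWh × £0.0862 = £68.98

£68.98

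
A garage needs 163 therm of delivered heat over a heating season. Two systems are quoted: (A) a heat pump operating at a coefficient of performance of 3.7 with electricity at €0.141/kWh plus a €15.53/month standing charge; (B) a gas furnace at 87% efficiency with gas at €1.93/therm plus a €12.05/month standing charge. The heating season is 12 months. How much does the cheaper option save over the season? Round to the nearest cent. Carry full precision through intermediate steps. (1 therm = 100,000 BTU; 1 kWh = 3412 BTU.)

Heat load = 163 therm × 100,000 = 16,300,000 BTU
Gas: input = 16,300,000 / 0.870 = 18,735,632 BTU = 187.4 therm → 187.4 × €1.93 = €361.60; + 12 × €12.05 standing = €506.20
Heat pump: 16,300,000 BTU / 3412 = 4,777 kWh heat; / 3.7 = 1,291 kWh in → × €0.141 = €182.05; + 12 × €15.53 standing = €368.41
Difference = |€506.20 − €368.41| = €137.79

€137.79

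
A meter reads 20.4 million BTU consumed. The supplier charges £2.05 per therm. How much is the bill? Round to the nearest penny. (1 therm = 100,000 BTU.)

£418.20

20.4 million BTU × (10 therm/million BTU) = 204 therm
Cost = 204 therm × £2.05/therm = £418.20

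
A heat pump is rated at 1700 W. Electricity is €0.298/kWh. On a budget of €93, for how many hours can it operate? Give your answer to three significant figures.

184 h

Energy budget = €93 / €0.298 per kWh = 312.1 kWh = 312,081 Wh
Runtime = 312,081 Wh / 1700 W = 183.6 h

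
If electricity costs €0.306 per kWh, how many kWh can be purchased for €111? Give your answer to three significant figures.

363 kWh

€111 / €0.306 per kWh = 362.7 kWh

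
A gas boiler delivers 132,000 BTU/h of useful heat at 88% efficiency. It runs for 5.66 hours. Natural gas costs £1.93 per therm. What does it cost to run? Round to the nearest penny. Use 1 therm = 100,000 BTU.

Heat delivered = 132,000 BTU/h × 5.66 h = 747,120 BTU
Gas input = 747,120 / 0.88 = 849,000 BTU
= 849,000 / 100,000 = 8.49 therm
Cost = 8.49 × £1.93/therm = £16.39

£16.39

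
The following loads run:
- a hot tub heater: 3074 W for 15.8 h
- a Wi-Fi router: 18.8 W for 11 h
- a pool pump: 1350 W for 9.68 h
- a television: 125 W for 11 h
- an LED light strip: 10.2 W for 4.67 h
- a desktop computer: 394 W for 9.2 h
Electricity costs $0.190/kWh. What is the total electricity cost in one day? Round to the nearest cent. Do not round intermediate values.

hot tub heater: 3074 W × 15.8 h = 48,569 Wh = 48.57 kWh
Wi-Fi router: 18.8 W × 11 h = 207 Wh = 0.2068 kWh
pool pump: 1350 W × 9.68 h = 13,068 Wh = 13.07 kWh
television: 125 W × 11 h = 1,375 Wh = 1.375 kWh
LED light strip: 10.2 W × 4.67 h = 48 Wh = 0.04763 kWh
desktop computer: 394 W × 9.2 h = 3,625 Wh = 3.625 kWh
Total energy = 48.57 + 0.2068 + 13.07 + 1.375 + 0.04763 + 3.625 = 66.89 kWh
Cost = 66.89 kWh × $0.190 = $12.71

$12.71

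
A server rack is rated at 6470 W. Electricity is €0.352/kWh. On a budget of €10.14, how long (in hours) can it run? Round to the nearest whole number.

4 h

Energy budget = €10.14 / €0.352 per kWh = 28.81 kWh = 28,807 Wh
Runtime = 28,807 Wh / 6470 W = 4.452 h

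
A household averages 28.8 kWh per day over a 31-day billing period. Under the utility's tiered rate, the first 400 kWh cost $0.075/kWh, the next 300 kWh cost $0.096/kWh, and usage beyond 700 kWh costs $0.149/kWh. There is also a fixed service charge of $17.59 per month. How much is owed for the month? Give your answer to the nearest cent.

$105.12

Usage = 28.8 kWh/day × 31 days = 892.8 kWh
First 400 kWh × $0.075 = $30.00
Next 300 kWh × $0.096 = $28.80
Remaining 192.8 kWh × $0.149 = $28.73
Energy charge = $87.53; + service $17.59 = $105.12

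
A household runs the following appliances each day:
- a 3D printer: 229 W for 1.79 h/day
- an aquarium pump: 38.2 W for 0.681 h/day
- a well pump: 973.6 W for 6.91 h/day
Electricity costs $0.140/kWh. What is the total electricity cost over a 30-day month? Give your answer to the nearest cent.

$30.09

3D printer: 229 W × 1.79 h × 30 d = 12,297 Wh = 12.3 kWh
aquarium pump: 38.2 W × 0.681 h × 30 d = 780 Wh = 0.7804 kWh
well pump: 973.6 W × 6.91 h × 30 d = 201,827 Wh = 201.8 kWh
Total energy = 12.3 + 0.7804 + 201.8 = 214.9 kWh
Cost = 214.9 kWh × $0.140 = $30.09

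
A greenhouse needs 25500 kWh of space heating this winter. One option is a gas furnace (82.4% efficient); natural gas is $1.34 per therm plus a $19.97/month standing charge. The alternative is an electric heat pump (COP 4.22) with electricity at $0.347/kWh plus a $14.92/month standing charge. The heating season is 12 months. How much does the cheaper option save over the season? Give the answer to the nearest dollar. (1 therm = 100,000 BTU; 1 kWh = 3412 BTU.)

$621

Heat load = 25500 kWh × 3412 = 87,006,000 BTU
Gas: input = 87,006,000 / 0.824 = 105,589,806 BTU = 1,056 therm → 1,056 × $1.34 = $1,414.90; + 12 × $19.97 standing = $1,654.54
Heat pump: 87,006,000 BTU / 3412 = 25,500 kWh heat; / 4.22 = 6,043 kWh in → × $0.347 = $2,096.80; + 12 × $14.92 standing = $2,275.84
Difference = |$1,654.54 − $2,275.84| = $621.30 ≈ $621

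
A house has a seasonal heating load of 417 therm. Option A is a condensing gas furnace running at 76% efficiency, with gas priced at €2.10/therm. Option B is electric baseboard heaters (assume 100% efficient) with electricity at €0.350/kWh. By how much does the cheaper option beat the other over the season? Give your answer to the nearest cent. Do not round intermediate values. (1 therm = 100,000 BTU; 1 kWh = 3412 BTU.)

€3125.31

Heat load = 417 therm × 100,000 = 41,700,000 BTU
Gas: input = 41,700,000 / 0.76 = 54,868,421 BTU = 548.7 therm → 548.7 × €2.10 = €1,152.24
Electric: 41,700,000 BTU / 3412 = 12,220 kWh → × €0.350 = €4,277.55
Difference = |€1,152.24 − €4,277.55| = €3,125.31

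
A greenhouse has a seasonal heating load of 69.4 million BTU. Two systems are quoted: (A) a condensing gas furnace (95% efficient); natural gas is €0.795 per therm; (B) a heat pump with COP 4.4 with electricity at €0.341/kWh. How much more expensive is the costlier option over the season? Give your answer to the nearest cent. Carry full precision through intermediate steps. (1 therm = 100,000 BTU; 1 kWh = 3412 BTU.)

Heat load = 69.4 × 10⁶ BTU = 69,400,000 BTU
Gas: input = 69,400,000 / 0.95 = 73,052,632 BTU = 730.5 therm → 730.5 × €0.795 = €580.77
Heat pump: 69,400,000 BTU / 3412 = 20,340 kWh heat; / 4.4 = 4,623 kWh in → × €0.341 = €1,576.35
Difference = |€580.77 − €1,576.35| = €995.58

€995.58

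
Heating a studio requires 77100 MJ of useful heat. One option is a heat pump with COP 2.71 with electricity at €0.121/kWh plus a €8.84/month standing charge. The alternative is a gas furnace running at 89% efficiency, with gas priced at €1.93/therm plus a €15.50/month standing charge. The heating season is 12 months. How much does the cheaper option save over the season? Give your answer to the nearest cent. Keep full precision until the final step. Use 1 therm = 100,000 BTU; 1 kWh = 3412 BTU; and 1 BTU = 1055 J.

Heat load = 77100 MJ = 77,100,000,000 J / 1055 = 73,080,569 BTU
Gas: input = 73,080,569 / 0.890 = 82,112,999 BTU = 821.1 therm → 821.1 × €1.93 = €1,584.78; + 12 × €15.50 standing = €1,770.78
Heat pump: 73,080,569 BTU / 3412 = 21,420 kWh heat; / 2.71 = 7,904 kWh in → × €0.121 = €956.33; + 12 × €8.84 standing = €1,062.41
Difference = |€1,770.78 − €1,062.41| = €708.37

€708.37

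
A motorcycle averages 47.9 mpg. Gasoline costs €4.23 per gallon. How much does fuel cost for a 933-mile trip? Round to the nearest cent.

€82.39

Fuel = 933 mi / 47.9 mpg = 19.48 gal
Cost = 19.48 gal × €4.23/gal = €82.39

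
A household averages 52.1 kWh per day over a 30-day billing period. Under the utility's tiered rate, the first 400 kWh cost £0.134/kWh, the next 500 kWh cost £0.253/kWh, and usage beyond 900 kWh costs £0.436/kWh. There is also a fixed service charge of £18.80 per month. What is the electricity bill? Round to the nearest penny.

Usage = 52.1 kWh/day × 30 days = 1563 kWh
First 400 kWh × £0.134 = £53.60
Next 500 kWh × £0.253 = £126.50
Remaining 663 kWh × £0.436 = £289.07
Energy charge = £469.17; + service £18.80 = £487.97

£487.97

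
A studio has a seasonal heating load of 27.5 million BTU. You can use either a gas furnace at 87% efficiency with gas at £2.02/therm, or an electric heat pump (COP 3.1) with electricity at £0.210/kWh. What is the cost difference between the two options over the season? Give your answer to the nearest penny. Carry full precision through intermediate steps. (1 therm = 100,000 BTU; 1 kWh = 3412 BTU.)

£92.52

Heat load = 27.5 × 10⁶ BTU = 27,500,000 BTU
Gas: input = 27,500,000 / 0.870 = 31,609,195 BTU = 316.1 therm → 316.1 × £2.02 = £638.51
Heat pump: 27,500,000 BTU / 3412 = 8,060 kWh heat; / 3.1 = 2,600 kWh in → × £0.210 = £545.99
Difference = |£638.51 − £545.99| = £92.52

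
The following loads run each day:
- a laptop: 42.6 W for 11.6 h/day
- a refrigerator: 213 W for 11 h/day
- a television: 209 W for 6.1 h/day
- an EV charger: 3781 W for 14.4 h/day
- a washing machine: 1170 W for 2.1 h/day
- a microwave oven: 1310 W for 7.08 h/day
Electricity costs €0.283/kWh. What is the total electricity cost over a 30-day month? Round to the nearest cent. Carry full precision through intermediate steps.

laptop: 42.6 W × 11.6 h × 30 d = 14,825 Wh = 14.82 kWh
refrigerator: 213 W × 11 h × 30 d = 70,290 Wh = 70.29 kWh
television: 209 W × 6.1 h × 30 d = 38,247 Wh = 38.25 kWh
EV charger: 3781 W × 14.4 h × 30 d = 1,633,392 Wh = 1,633 kWh
washing machine: 1170 W × 2.1 h × 30 d = 73,710 Wh = 73.71 kWh
microwave oven: 1310 W × 7.08 h × 30 d = 278,244 Wh = 278.2 kWh
Total energy = 14.82 + 70.29 + 38.25 + 1,633 + 73.71 + 278.2 = 2,109 kWh
Cost = 2,109 kWh × €0.283 = €596.76

€596.76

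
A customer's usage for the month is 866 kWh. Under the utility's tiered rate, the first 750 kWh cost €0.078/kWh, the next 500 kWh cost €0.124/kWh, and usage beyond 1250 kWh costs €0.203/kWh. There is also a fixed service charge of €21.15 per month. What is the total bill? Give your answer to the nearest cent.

First 750 kWh × €0.078 = €58.50
Next 116 kWh × €0.124 = €14.38
Remaining tier: 0 kWh (not reached)
Energy charge = €72.88; + service €21.15 = €94.03

€94.03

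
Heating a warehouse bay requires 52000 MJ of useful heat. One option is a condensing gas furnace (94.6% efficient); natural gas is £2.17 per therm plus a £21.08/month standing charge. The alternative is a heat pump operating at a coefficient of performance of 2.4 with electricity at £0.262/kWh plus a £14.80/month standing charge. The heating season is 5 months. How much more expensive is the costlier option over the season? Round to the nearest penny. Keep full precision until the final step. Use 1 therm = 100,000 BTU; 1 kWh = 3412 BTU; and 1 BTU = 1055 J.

£414.97

Heat load = 52000 MJ = 52,000,000,000 J / 1055 = 49,289,100 BTU
Gas: input = 49,289,100 / 0.946 = 52,102,642 BTU = 521 therm → 521 × £2.17 = £1,130.63; + 5 × £21.08 standing = £1,236.03
Heat pump: 49,289,100 BTU / 3412 = 14,450 kWh heat; / 2.4 = 6,019 kWh in → × £0.262 = £1,577.00; + 5 × £14.80 standing = £1,651.00
Difference = |£1,236.03 − £1,651.00| = £414.97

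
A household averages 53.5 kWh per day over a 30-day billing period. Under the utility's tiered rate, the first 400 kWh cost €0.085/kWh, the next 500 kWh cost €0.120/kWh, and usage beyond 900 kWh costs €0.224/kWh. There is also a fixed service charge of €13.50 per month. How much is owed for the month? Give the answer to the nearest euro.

Usage = 53.5 kWh/day × 30 days = 1605 kWh
First 400 kWh × €0.085 = €34.00
Next 500 kWh × €0.120 = €60.00
Remaining 705 kWh × €0.224 = €157.92
Energy charge = €251.92; + service €13.50 = €265.42 ≈ €265

€265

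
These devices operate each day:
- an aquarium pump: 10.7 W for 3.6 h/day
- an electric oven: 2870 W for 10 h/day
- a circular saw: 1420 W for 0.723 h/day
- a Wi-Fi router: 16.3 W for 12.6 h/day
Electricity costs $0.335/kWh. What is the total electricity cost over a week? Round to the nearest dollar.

$70

aquarium pump: 10.7 W × 3.6 h × 7 d = 270 Wh = 0.2696 kWh
electric oven: 2870 W × 10 h × 7 d = 200,900 Wh = 200.9 kWh
circular saw: 1420 W × 0.723 h × 7 d = 7,187 Wh = 7.187 kWh
Wi-Fi router: 16.3 W × 12.6 h × 7 d = 1,438 Wh = 1.438 kWh
Total energy = 0.2696 + 200.9 + 7.187 + 1.438 = 209.8 kWh
Cost = 209.8 kWh × $0.335 = $70.28 ≈ $70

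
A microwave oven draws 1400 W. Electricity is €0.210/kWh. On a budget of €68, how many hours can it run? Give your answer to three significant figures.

231 h

Energy budget = €68 / €0.210 per kWh = 323.8 kWh = 323,810 Wh
Runtime = 323,810 Wh / 1400 W = 231.3 h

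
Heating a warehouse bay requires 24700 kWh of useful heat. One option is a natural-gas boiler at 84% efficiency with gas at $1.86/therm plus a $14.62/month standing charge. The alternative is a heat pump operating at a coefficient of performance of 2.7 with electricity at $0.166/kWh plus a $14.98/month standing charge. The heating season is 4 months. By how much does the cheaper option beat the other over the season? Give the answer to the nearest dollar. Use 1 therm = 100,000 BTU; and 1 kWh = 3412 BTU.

$346

Heat load = 24700 kWh × 3412 = 84,276,400 BTU
Gas: input = 84,276,400 / 0.84 = 100,329,048 BTU = 1,003 therm → 1,003 × $1.86 = $1,866.12; + 4 × $14.62 standing = $1,924.60
Heat pump: 84,276,400 BTU / 3412 = 24,700 kWh heat; / 2.7 = 9,148 kWh in → × $0.166 = $1,518.59; + 4 × $14.98 standing = $1,578.51
Difference = |$1,924.60 − $1,578.51| = $346.09 ≈ $346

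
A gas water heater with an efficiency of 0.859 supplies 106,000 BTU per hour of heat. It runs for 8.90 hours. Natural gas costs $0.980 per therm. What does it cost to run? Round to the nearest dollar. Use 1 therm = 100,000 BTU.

Heat delivered = 106,000 BTU/h × 8.90 h = 943,400 BTU
Gas input = 943,400 / 0.859 = 1,098,254 BTU
= 1,098,254 / 100,000 = 10.98 therm
Cost = 10.98 × $0.980/therm = $10.76 ≈ $11

$11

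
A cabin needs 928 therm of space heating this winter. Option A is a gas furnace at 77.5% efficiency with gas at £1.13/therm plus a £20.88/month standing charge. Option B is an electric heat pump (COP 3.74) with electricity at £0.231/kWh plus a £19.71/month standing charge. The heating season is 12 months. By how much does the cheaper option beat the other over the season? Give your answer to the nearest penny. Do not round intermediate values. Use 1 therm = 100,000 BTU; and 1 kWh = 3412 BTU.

Heat load = 928 therm × 100,000 = 92,800,000 BTU
Gas: input = 92,800,000 / 0.775 = 119,741,935 BTU = 1,197 therm → 1,197 × £1.13 = £1,353.08; + 12 × £20.88 standing = £1,603.64
Heat pump: 92,800,000 BTU / 3412 = 27,200 kWh heat; / 3.74 = 7,272 kWh in → × £0.231 = £1,679.88; + 12 × £19.71 standing = £1,916.40
Difference = |£1,603.64 − £1,916.40| = £312.76

£312.76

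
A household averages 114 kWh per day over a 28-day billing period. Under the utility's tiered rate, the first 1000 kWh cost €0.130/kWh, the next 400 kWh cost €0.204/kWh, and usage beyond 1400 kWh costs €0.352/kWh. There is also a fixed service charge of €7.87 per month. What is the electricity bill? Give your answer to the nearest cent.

€850.25

Usage = 114 kWh/day × 28 days = 3192 kWh
First 1000 kWh × €0.130 = €130.00
Next 400 kWh × €0.204 = €81.60
Remaining 1792 kWh × €0.352 = €630.78
Energy charge = €842.38; + service €7.87 = €850.25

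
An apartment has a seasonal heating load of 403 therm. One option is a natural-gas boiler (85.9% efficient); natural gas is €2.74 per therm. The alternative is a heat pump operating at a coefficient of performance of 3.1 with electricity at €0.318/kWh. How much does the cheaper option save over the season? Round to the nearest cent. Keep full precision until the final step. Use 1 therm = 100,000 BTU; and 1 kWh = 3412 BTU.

Heat load = 403 therm × 100,000 = 40,300,000 BTU
Gas: input = 40,300,000 / 0.859 = 46,915,017 BTU = 469.2 therm → 469.2 × €2.74 = €1,285.47
Heat pump: 40,300,000 BTU / 3412 = 11,810 kWh heat; / 3.1 = 3,810 kWh in → × €0.318 = €1,211.61
Difference = |€1,285.47 − €1,211.61| = €73.87

€73.87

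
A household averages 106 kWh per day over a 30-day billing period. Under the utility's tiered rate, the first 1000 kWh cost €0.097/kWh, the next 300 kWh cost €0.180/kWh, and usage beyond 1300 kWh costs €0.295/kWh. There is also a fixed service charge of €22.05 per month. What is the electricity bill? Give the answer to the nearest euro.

€728

Usage = 106 kWh/day × 30 days = 3180 kWh
First 1000 kWh × €0.097 = €97.00
Next 300 kWh × €0.180 = €54.00
Remaining 1880 kWh × €0.295 = €554.60
Energy charge = €705.60; + service €22.05 = €727.65 ≈ €728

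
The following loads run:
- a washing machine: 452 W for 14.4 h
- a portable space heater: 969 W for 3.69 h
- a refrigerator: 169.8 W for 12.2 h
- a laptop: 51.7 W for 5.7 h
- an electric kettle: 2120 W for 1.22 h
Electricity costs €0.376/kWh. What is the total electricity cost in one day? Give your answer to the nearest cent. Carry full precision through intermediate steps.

washing machine: 452 W × 14.4 h = 6,509 Wh = 6.509 kWh
portable space heater: 969 W × 3.69 h = 3,576 Wh = 3.576 kWh
refrigerator: 169.8 W × 12.2 h = 2,072 Wh = 2.072 kWh
laptop: 51.7 W × 5.7 h = 295 Wh = 0.2947 kWh
electric kettle: 2120 W × 1.22 h = 2,586 Wh = 2.586 kWh
Total energy = 6.509 + 3.576 + 2.072 + 0.2947 + 2.586 = 15.04 kWh
Cost = 15.04 kWh × €0.376 = €5.65

€5.65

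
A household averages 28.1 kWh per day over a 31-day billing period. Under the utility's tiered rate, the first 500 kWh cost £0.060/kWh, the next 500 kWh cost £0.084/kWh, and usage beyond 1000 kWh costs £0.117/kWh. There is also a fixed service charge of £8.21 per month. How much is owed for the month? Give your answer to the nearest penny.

£69.38

Usage = 28.1 kWh/day × 31 days = 871.1 kWh
First 500 kWh × £0.060 = £30.00
Next 371.1 kWh × £0.084 = £31.17
Remaining tier: 0 kWh (not reached)
Energy charge = £61.17; + service £8.21 = £69.38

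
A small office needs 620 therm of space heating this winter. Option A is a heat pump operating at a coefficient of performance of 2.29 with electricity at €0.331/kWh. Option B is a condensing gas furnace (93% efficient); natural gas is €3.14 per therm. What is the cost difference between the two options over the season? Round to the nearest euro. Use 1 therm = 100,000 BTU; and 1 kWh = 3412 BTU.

€533

Heat load = 620 therm × 100,000 = 62,000,000 BTU
Gas: input = 62,000,000 / 0.930 = 66,666,667 BTU = 666.7 therm → 666.7 × €3.14 = €2,093.33
Heat pump: 62,000,000 BTU / 3412 = 18,170 kWh heat; / 2.29 = 7,935 kWh in → × €0.331 = €2,626.49
Difference = |€2,093.33 − €2,626.49| = €533.15 ≈ €533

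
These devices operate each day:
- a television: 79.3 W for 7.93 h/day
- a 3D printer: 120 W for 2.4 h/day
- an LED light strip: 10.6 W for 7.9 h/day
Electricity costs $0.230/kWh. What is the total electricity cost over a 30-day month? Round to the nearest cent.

television: 79.3 W × 7.93 h × 30 d = 18,865 Wh = 18.87 kWh
3D printer: 120 W × 2.4 h × 30 d = 8,640 Wh = 8.64 kWh
LED light strip: 10.6 W × 7.9 h × 30 d = 2,512 Wh = 2.512 kWh
Total energy = 18.87 + 8.64 + 2.512 = 30.02 kWh
Cost = 30.02 kWh × $0.230 = $6.90

$6.90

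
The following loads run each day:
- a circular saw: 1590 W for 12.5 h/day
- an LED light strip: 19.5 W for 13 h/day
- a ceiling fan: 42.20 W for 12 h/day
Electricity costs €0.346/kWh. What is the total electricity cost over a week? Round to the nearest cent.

circular saw: 1590 W × 12.5 h × 7 d = 139,125 Wh = 139.1 kWh
LED light strip: 19.5 W × 13 h × 7 d = 1,774 Wh = 1.774 kWh
ceiling fan: 42.20 W × 12 h × 7 d = 3,545 Wh = 3.545 kWh
Total energy = 139.1 + 1.774 + 3.545 = 144.4 kWh
Cost = 144.4 kWh × €0.346 = €49.98

€49.98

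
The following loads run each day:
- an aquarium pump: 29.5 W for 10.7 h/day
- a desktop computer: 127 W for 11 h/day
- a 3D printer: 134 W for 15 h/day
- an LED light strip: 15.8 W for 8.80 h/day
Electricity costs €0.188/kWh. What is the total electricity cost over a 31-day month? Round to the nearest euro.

aquarium pump: 29.5 W × 10.7 h × 31 d = 9,785 Wh = 9.785 kWh
desktop computer: 127 W × 11 h × 31 d = 43,307 Wh = 43.31 kWh
3D printer: 134 W × 15 h × 31 d = 62,310 Wh = 62.31 kWh
LED light strip: 15.8 W × 8.80 h × 31 d = 4,310 Wh = 4.31 kWh
Total energy = 9.785 + 43.31 + 62.31 + 4.31 = 119.7 kWh
Cost = 119.7 kWh × €0.188 = €22.51 ≈ €23

€23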